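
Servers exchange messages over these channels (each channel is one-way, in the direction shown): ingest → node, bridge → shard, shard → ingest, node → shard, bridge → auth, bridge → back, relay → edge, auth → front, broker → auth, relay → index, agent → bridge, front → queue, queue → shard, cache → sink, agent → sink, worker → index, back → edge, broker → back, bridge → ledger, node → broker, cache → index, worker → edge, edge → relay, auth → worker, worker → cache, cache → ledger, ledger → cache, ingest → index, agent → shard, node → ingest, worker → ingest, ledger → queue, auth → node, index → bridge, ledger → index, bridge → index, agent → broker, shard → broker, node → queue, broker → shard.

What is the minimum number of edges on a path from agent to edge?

3

Level 0: agent
Level 1: bridge, broker, shard, sink
Level 2: auth, back, index, ingest, ledger
Level 3: cache, edge, front, node, queue, worker
Level 4: relay
edge first appears at level 3.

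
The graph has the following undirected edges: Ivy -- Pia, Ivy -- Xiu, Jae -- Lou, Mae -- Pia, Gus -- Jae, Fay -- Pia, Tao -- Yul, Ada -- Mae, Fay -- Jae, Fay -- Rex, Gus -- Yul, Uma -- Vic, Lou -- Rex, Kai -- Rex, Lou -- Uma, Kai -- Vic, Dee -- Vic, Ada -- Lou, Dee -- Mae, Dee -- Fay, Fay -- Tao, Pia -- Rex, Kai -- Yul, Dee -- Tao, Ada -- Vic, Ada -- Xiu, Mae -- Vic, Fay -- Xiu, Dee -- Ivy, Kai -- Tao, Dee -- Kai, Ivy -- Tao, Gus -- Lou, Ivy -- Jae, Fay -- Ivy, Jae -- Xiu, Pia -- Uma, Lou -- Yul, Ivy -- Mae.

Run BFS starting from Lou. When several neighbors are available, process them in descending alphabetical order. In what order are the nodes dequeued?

Visit Lou; enqueue Yul, Uma, Rex, Jae, Gus, Ada → queue [Yul, Uma, Rex, Jae, Gus, Ada]
Visit Yul; enqueue Tao, Kai → queue [Uma, Rex, Jae, Gus, Ada, Tao, Kai]
Visit Uma; enqueue Vic, Pia → queue [Rex, Jae, Gus, Ada, Tao, Kai, Vic, Pia]
Visit Rex; enqueue Fay → queue [Jae, Gus, Ada, Tao, Kai, Vic, Pia, Fay]
Visit Jae; enqueue Xiu, Ivy → queue [Gus, Ada, Tao, Kai, Vic, Pia, Fay, Xiu, Ivy]
Visit Gus → queue [Ada, Tao, Kai, Vic, Pia, Fay, Xiu, Ivy]
Visit Ada; enqueue Mae → queue [Tao, Kai, Vic, Pia, Fay, Xiu, Ivy, Mae]
Visit Tao; enqueue Dee → queue [Kai, Vic, Pia, Fay, Xiu, Ivy, Mae, Dee]
Visit Kai → queue [Vic, Pia, Fay, Xiu, Ivy, Mae, Dee]
Visit Vic → queue [Pia, Fay, Xiu, Ivy, Mae, Dee]
Visit Pia → queue [Fay, Xiu, Ivy, Mae, Dee]
Visit Fay → queue [Xiu, Ivy, Mae, Dee]
Visit Xiu → queue [Ivy, Mae, Dee]
Visit Ivy → queue [Mae, Dee]
Visit Mae → queue [Dee]
Visit Dee → queue []

Lou → Yul → Uma → Rex → Jae → Gus → Ada → Tao → Kai → Vic → Pia → Fay → Xiu → Ivy → Mae → Dee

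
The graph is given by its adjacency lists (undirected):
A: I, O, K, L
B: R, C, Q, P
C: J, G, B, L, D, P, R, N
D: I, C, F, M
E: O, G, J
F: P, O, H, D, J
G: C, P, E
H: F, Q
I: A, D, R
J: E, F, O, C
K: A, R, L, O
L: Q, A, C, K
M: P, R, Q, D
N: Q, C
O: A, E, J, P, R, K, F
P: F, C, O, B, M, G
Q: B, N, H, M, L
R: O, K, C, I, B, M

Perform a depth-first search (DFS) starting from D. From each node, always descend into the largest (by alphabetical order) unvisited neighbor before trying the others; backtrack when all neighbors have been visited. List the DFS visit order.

D, M, R, O, P, G, E, J, F, H, Q, N, C, L, K, A, I, B

Visit D
D → M
M → R
R → O
O → P
P → G
G → E
E → J
J → F
F → H
H → Q
Q → N
N → C
C → L
L → K
K → A
A → I
C → B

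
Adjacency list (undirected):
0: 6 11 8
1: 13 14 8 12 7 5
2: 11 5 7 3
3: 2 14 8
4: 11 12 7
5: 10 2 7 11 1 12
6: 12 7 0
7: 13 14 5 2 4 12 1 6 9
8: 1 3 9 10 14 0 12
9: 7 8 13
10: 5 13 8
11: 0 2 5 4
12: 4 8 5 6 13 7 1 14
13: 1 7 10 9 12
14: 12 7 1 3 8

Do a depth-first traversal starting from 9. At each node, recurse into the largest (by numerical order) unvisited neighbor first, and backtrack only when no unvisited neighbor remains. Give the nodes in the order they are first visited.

9 13 12 14 8 10 5 11 4 7 6 0 2 3 1

Visit 9
9 → 13
13 → 12
12 → 14
14 → 8
8 → 10
10 → 5
5 → 11
11 → 4
4 → 7
7 → 6
6 → 0
7 → 2
2 → 3
7 → 1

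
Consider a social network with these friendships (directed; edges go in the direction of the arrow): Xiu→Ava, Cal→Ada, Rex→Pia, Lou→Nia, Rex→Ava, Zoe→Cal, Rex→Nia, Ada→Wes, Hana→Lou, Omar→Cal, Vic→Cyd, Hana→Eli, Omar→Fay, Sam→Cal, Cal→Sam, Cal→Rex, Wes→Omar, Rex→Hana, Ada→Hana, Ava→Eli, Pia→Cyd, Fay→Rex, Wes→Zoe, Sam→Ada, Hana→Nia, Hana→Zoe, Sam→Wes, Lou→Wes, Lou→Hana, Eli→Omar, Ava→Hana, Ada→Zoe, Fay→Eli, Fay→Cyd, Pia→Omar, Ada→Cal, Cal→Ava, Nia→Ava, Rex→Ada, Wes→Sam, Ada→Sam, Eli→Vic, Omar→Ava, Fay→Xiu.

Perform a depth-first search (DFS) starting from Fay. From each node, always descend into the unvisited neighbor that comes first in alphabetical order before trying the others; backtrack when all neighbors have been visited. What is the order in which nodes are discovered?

Visit Fay
Fay → Cyd
Fay → Eli
Eli → Omar
Omar → Ava
Ava → Hana
Hana → Lou
Lou → Nia
Lou → Wes
Wes → Sam
Sam → Ada
Ada → Cal
Cal → Rex
Rex → Pia
Ada → Zoe
Eli → Vic
Fay → Xiu

Fay, Cyd, Eli, Omar, Ava, Hana, Lou, Nia, Wes, Sam, Ada, Cal, Rex, Pia, Zoe, Vic, Xiu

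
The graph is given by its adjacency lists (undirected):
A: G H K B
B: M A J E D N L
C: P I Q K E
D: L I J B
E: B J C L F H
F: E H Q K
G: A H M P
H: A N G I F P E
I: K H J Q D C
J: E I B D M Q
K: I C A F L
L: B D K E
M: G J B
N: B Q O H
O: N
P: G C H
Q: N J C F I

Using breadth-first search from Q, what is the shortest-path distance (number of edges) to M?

2

Level 0: Q
Level 1: C, F, I, J, N
Level 2: B, D, E, H, K, M, O, P
Level 3: A, G, L
M first appears at level 2.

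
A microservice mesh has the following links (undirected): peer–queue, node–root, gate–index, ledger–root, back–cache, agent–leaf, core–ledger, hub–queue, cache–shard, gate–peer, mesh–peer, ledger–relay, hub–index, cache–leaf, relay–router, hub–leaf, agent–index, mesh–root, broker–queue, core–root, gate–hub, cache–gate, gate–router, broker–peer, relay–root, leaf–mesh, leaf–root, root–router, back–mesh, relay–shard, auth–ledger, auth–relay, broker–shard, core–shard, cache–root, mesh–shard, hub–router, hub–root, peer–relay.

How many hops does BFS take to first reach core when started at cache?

Level 0: cache
Level 1: back, gate, leaf, root, shard
Level 2: agent, broker, core, hub, index, ledger, mesh, node, peer, relay, router
Level 3: auth, queue
core first appears at level 2.

2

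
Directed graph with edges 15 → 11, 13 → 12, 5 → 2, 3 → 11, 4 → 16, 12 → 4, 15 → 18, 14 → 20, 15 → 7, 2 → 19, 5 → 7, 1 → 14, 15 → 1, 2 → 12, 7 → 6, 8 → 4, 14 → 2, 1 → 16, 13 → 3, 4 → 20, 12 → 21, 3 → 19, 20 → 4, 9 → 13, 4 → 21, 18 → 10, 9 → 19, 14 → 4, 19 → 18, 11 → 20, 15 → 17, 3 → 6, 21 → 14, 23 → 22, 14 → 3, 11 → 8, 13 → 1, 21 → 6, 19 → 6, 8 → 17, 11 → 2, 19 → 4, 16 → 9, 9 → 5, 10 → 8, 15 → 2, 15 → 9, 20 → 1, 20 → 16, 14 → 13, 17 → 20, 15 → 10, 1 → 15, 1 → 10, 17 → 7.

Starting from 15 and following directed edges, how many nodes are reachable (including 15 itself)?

BFS from 15 visits: 15, 1, 2, 7, 9, 10, 11, 17, 18, 14, 16, 12, 19, 6, 5, 13, 8, 20, 3, 4, 21
Reachable nodes: 21 of 23 total.

21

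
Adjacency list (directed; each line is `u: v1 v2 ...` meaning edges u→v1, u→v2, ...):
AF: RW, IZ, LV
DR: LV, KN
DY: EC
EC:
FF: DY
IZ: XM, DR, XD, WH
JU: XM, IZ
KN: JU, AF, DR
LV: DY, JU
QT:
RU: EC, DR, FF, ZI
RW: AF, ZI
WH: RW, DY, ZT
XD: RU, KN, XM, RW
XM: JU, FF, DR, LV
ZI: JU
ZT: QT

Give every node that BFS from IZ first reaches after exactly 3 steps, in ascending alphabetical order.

Level 0: IZ
Level 1: DR, WH, XD, XM
Level 2: DY, FF, JU, KN, LV, RU, RW, ZT
Level 3: AF, EC, QT, ZI

AF, EC, QT, ZI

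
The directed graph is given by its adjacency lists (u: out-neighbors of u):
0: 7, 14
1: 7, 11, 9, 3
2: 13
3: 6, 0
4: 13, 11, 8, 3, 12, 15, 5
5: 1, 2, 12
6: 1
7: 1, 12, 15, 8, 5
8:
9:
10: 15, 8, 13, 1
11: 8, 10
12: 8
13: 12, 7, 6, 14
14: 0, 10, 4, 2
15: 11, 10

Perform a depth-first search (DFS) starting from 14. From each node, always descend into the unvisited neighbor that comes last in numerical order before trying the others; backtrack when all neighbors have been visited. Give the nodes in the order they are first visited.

14 10 15 11 8 13 12 7 5 2 1 9 3 6 0 4

Visit 14
14 → 10
10 → 15
15 → 11
11 → 8
10 → 13
13 → 12
13 → 7
7 → 5
5 → 2
5 → 1
1 → 9
1 → 3
3 → 6
3 → 0
14 → 4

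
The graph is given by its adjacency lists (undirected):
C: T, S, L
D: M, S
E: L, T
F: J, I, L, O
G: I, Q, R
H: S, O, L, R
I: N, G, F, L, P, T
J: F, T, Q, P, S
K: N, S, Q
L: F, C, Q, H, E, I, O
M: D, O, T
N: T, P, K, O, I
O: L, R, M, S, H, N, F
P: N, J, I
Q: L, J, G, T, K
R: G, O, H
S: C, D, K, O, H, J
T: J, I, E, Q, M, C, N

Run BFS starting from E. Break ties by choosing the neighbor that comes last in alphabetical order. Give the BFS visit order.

Visit E; enqueue T, L → queue [T, L]
Visit T; enqueue Q, N, M, J, I, C → queue [L, Q, N, M, J, I, C]
Visit L; enqueue O, H, F → queue [Q, N, M, J, I, C, O, H, F]
Visit Q; enqueue K, G → queue [N, M, J, I, C, O, H, F, K, G]
Visit N; enqueue P → queue [M, J, I, C, O, H, F, K, G, P]
Visit M; enqueue D → queue [J, I, C, O, H, F, K, G, P, D]
Visit J; enqueue S → queue [I, C, O, H, F, K, G, P, D, S]
Visit I → queue [C, O, H, F, K, G, P, D, S]
Visit C → queue [O, H, F, K, G, P, D, S]
Visit O; enqueue R → queue [H, F, K, G, P, D, S, R]
Visit H → queue [F, K, G, P, D, S, R]
Visit F → queue [K, G, P, D, S, R]
Visit K → queue [G, P, D, S, R]
Visit G → queue [P, D, S, R]
Visit P → queue [D, S, R]
Visit D → queue [S, R]
Visit S → queue [R]
Visit R → queue []

E, T, L, Q, N, M, J, I, C, O, H, F, K, G, P, D, S, R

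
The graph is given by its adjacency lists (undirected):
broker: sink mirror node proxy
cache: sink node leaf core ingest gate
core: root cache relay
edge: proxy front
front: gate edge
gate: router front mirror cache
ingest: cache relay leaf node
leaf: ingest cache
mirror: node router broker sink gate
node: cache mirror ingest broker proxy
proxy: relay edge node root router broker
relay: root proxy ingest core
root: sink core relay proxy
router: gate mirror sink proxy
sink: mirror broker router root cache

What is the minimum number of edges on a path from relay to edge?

2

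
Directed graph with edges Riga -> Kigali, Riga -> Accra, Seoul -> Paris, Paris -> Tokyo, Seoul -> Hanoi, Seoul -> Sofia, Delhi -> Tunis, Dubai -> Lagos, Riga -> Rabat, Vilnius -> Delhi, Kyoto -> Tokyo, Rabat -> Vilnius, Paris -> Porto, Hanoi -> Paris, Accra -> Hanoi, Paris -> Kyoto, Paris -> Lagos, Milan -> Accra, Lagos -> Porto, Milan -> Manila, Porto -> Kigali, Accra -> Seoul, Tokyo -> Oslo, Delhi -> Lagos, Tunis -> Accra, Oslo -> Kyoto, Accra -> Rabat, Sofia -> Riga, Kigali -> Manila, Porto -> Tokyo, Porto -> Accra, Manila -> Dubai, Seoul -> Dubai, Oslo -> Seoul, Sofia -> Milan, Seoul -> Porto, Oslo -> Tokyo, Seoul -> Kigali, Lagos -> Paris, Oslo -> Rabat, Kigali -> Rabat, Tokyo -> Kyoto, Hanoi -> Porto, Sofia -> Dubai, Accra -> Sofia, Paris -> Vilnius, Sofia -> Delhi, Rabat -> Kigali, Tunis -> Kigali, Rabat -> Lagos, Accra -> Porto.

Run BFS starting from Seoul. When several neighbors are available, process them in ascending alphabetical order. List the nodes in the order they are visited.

Seoul Dubai Hanoi Kigali Paris Porto Sofia Lagos Manila Rabat Kyoto Tokyo Vilnius Accra Delhi Milan Riga Oslo Tunis

Visit Seoul; enqueue Dubai, Hanoi, Kigali, Paris, Porto, Sofia → queue [Dubai, Hanoi, Kigali, Paris, Porto, Sofia]
Visit Dubai; enqueue Lagos → queue [Hanoi, Kigali, Paris, Porto, Sofia, Lagos]
Visit Hanoi → queue [Kigali, Paris, Porto, Sofia, Lagos]
Visit Kigali; enqueue Manila, Rabat → queue [Paris, Porto, Sofia, Lagos, Manila, Rabat]
Visit Paris; enqueue Kyoto, Tokyo, Vilnius → queue [Porto, Sofia, Lagos, Manila, Rabat, Kyoto, Tokyo, Vilnius]
Visit Porto; enqueue Accra → queue [Sofia, Lagos, Manila, Rabat, Kyoto, Tokyo, Vilnius, Accra]
Visit Sofia; enqueue Delhi, Milan, Riga → queue [Lagos, Manila, Rabat, Kyoto, Tokyo, Vilnius, Accra, Delhi, Milan, Riga]
Visit Lagos → queue [Manila, Rabat, Kyoto, Tokyo, Vilnius, Accra, Delhi, Milan, Riga]
Visit Manila → queue [Rabat, Kyoto, Tokyo, Vilnius, Accra, Delhi, Milan, Riga]
Visit Rabat → queue [Kyoto, Tokyo, Vilnius, Accra, Delhi, Milan, Riga]
Visit Kyoto → queue [Tokyo, Vilnius, Accra, Delhi, Milan, Riga]
Visit Tokyo; enqueue Oslo → queue [Vilnius, Accra, Delhi, Milan, Riga, Oslo]
Visit Vilnius → queue [Accra, Delhi, Milan, Riga, Oslo]
Visit Accra → queue [Delhi, Milan, Riga, Oslo]
Visit Delhi; enqueue Tunis → queue [Milan, Riga, Oslo, Tunis]
Visit Milan → queue [Riga, Oslo, Tunis]
Visit Riga → queue [Oslo, Tunis]
Visit Oslo → queue [Tunis]
Visit Tunis → queue []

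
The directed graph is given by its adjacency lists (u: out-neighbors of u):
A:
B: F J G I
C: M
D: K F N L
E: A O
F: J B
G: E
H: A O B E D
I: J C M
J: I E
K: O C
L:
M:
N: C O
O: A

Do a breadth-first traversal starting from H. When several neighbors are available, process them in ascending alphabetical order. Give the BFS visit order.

H, A, B, D, E, O, F, G, I, J, K, L, N, C, M

Visit H; enqueue A, B, D, E, O → queue [A, B, D, E, O]
Visit A → queue [B, D, E, O]
Visit B; enqueue F, G, I, J → queue [D, E, O, F, G, I, J]
Visit D; enqueue K, L, N → queue [E, O, F, G, I, J, K, L, N]
Visit E → queue [O, F, G, I, J, K, L, N]
Visit O → queue [F, G, I, J, K, L, N]
Visit F → queue [G, I, J, K, L, N]
Visit G → queue [I, J, K, L, N]
Visit I; enqueue C, M → queue [J, K, L, N, C, M]
Visit J → queue [K, L, N, C, M]
Visit K → queue [L, N, C, M]
Visit L → queue [N, C, M]
Visit N → queue [C, M]
Visit C → queue [M]
Visit M → queue []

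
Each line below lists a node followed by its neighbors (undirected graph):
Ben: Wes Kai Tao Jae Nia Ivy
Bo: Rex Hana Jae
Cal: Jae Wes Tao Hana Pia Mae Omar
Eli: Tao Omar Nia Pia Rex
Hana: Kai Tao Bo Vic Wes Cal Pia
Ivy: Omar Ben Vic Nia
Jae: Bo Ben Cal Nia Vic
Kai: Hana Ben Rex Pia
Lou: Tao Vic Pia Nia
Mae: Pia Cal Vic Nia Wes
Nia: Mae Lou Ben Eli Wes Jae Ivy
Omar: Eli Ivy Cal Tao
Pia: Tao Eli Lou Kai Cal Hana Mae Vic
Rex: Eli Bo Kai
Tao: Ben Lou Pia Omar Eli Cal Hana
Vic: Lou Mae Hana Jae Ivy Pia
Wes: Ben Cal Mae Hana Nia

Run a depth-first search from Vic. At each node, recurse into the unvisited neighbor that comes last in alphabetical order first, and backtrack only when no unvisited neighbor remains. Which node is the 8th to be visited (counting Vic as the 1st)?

Visit Vic
Vic → Pia
Pia → Tao
Tao → Omar
Omar → Ivy
Ivy → Nia
Nia → Wes
Wes → Mae
Mae → Cal
Cal → Jae
Jae → Bo
Bo → Rex
Rex → Kai
Kai → Hana
Kai → Ben
Rex → Eli
Nia → Lou

Visit order: Vic, Pia, Tao, Omar, Ivy, Nia, Wes, Mae, Cal, Jae, Bo, Rex, Kai, Hana, Ben, Eli, Lou

Mae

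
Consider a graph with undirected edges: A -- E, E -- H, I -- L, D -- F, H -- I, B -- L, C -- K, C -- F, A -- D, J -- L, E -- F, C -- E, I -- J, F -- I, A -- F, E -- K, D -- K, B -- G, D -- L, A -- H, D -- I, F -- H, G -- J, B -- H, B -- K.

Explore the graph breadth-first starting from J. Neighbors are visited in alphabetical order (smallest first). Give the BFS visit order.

Visit J; enqueue G, I, L → queue [G, I, L]
Visit G; enqueue B → queue [I, L, B]
Visit I; enqueue D, F, H → queue [L, B, D, F, H]
Visit L → queue [B, D, F, H]
Visit B; enqueue K → queue [D, F, H, K]
Visit D; enqueue A → queue [F, H, K, A]
Visit F; enqueue C, E → queue [H, K, A, C, E]
Visit H → queue [K, A, C, E]
Visit K → queue [A, C, E]
Visit A → queue [C, E]
Visit C → queue [E]
Visit E → queue []

J -> G -> I -> L -> B -> D -> F -> H -> K -> A -> C -> E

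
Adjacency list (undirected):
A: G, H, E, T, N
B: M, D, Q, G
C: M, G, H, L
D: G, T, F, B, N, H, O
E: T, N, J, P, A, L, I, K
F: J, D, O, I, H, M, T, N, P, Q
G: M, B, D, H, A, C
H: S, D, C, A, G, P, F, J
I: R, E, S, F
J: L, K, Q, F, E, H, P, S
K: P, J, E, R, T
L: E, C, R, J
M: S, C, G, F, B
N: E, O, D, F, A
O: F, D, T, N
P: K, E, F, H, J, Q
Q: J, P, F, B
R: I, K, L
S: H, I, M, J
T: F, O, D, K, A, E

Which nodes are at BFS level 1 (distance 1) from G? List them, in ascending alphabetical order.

Level 0: G
Level 1: A, B, C, D, H, M
Level 2: E, F, J, L, N, O, P, Q, S, T
Level 3: I, K, R

A, B, C, D, H, M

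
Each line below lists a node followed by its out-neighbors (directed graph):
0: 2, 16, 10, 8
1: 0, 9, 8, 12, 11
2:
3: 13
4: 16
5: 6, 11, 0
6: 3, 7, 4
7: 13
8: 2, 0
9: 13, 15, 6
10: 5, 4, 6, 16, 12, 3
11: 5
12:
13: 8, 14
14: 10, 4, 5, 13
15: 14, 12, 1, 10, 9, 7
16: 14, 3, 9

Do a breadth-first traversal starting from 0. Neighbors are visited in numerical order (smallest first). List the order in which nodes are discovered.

0 2 8 10 16 3 4 5 6 12 9 14 13 11 7 15 1

Visit 0; enqueue 2, 8, 10, 16 → queue [2, 8, 10, 16]
Visit 2 → queue [8, 10, 16]
Visit 8 → queue [10, 16]
Visit 10; enqueue 3, 4, 5, 6, 12 → queue [16, 3, 4, 5, 6, 12]
Visit 16; enqueue 9, 14 → queue [3, 4, 5, 6, 12, 9, 14]
Visit 3; enqueue 13 → queue [4, 5, 6, 12, 9, 14, 13]
Visit 4 → queue [5, 6, 12, 9, 14, 13]
Visit 5; enqueue 11 → queue [6, 12, 9, 14, 13, 11]
Visit 6; enqueue 7 → queue [12, 9, 14, 13, 11, 7]
Visit 12 → queue [9, 14, 13, 11, 7]
Visit 9; enqueue 15 → queue [14, 13, 11, 7, 15]
Visit 14 → queue [13, 11, 7, 15]
Visit 13 → queue [11, 7, 15]
Visit 11 → queue [7, 15]
Visit 7 → queue [15]
Visit 15; enqueue 1 → queue [1]
Visit 1 → queue []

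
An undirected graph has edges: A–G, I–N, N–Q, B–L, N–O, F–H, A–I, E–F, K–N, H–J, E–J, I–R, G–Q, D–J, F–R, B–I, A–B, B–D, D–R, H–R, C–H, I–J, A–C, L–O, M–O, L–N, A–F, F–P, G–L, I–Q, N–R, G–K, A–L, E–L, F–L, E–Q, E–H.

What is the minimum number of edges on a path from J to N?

Level 0: J
Level 1: D, E, H, I
Level 2: A, B, C, F, L, N, Q, R
Level 3: G, K, O, P
Level 4: M
N first appears at level 2.

2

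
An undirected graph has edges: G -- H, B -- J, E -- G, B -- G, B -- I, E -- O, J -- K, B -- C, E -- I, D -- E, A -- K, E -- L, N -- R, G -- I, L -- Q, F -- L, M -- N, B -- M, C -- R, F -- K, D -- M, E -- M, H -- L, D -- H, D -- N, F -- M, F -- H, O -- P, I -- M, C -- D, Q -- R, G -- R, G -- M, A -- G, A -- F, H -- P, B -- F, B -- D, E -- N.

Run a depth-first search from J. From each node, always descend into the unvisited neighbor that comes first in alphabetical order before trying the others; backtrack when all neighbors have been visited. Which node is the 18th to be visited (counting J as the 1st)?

K

Visit J
J → B
B → C
C → D
D → E
E → G
G → A
A → F
F → H
H → L
L → Q
Q → R
R → N
N → M
M → I
H → P
P → O
F → K

Visit order: J, B, C, D, E, G, A, F, H, L, Q, R, N, M, I, P, O, K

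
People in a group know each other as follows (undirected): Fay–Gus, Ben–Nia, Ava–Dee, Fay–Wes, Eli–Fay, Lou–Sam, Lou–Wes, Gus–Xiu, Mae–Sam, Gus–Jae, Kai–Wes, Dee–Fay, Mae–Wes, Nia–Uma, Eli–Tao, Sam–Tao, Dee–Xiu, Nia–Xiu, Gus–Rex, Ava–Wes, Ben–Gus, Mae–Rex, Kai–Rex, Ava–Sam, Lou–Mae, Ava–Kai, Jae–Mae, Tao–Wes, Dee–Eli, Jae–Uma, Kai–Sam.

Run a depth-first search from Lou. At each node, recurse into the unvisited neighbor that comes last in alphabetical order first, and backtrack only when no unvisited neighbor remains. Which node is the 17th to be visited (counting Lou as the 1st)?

Visit Lou
Lou → Wes
Wes → Tao
Tao → Sam
Sam → Mae
Mae → Rex
Rex → Kai
Kai → Ava
Ava → Dee
Dee → Xiu
Xiu → Nia
Nia → Uma
Uma → Jae
Jae → Gus
Gus → Fay
Fay → Eli
Gus → Ben

Visit order: Lou, Wes, Tao, Sam, Mae, Rex, Kai, Ava, Dee, Xiu, Nia, Uma, Jae, Gus, Fay, Eli, Ben

Ben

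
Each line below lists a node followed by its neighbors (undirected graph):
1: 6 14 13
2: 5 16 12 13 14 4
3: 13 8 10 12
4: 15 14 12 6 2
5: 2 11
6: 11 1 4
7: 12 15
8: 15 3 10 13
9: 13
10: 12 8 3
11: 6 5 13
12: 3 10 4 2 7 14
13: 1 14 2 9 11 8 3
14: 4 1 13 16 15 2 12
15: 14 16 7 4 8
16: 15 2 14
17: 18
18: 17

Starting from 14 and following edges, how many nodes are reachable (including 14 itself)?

16

BFS from 14 visits: 14, 1, 2, 4, 12, 13, 15, 16, 6, 5, 3, 7, 10, 8, 9, 11
Reachable nodes: 16 of 18 total.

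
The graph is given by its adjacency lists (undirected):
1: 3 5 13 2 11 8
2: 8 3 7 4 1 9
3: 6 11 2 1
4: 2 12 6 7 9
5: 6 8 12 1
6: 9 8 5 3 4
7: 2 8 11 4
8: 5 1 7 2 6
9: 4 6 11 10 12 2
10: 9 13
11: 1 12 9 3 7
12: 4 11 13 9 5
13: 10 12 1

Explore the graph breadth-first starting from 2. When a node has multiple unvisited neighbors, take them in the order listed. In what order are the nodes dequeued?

2, 8, 3, 7, 4, 1, 9, 5, 6, 11, 12, 13, 10

Visit 2; enqueue 8, 3, 7, 4, 1, 9 → queue [8, 3, 7, 4, 1, 9]
Visit 8; enqueue 5, 6 → queue [3, 7, 4, 1, 9, 5, 6]
Visit 3; enqueue 11 → queue [7, 4, 1, 9, 5, 6, 11]
Visit 7 → queue [4, 1, 9, 5, 6, 11]
Visit 4; enqueue 12 → queue [1, 9, 5, 6, 11, 12]
Visit 1; enqueue 13 → queue [9, 5, 6, 11, 12, 13]
Visit 9; enqueue 10 → queue [5, 6, 11, 12, 13, 10]
Visit 5 → queue [6, 11, 12, 13, 10]
Visit 6 → queue [11, 12, 13, 10]
Visit 11 → queue [12, 13, 10]
Visit 12 → queue [13, 10]
Visit 13 → queue [10]
Visit 10 → queue []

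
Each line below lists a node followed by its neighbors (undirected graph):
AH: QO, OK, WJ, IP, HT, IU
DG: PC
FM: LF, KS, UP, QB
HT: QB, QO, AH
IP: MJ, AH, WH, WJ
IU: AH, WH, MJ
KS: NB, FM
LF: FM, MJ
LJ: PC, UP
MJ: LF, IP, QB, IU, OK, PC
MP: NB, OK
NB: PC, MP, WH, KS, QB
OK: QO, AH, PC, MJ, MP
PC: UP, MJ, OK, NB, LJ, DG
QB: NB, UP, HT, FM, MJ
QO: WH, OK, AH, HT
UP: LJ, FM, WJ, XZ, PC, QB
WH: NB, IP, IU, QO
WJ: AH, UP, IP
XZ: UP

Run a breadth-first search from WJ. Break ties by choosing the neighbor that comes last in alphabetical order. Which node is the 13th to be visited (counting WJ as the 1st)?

OK

Visit WJ; enqueue UP, IP, AH → queue [UP, IP, AH]
Visit UP; enqueue XZ, QB, PC, LJ, FM → queue [IP, AH, XZ, QB, PC, LJ, FM]
Visit IP; enqueue WH, MJ → queue [AH, XZ, QB, PC, LJ, FM, WH, MJ]
Visit AH; enqueue QO, OK, IU, HT → queue [XZ, QB, PC, LJ, FM, WH, MJ, QO, OK, IU, HT]
Visit XZ → queue [QB, PC, LJ, FM, WH, MJ, QO, OK, IU, HT]
Visit QB; enqueue NB → queue [PC, LJ, FM, WH, MJ, QO, OK, IU, HT, NB]
Visit PC; enqueue DG → queue [LJ, FM, WH, MJ, QO, OK, IU, HT, NB, DG]
Visit LJ → queue [FM, WH, MJ, QO, OK, IU, HT, NB, DG]
Visit FM; enqueue LF, KS → queue [WH, MJ, QO, OK, IU, HT, NB, DG, LF, KS]
Visit WH → queue [MJ, QO, OK, IU, HT, NB, DG, LF, KS]
Visit MJ → queue [QO, OK, IU, HT, NB, DG, LF, KS]
Visit QO → queue [OK, IU, HT, NB, DG, LF, KS]
Visit OK; enqueue MP → queue [IU, HT, NB, DG, LF, KS, MP]
Visit IU → queue [HT, NB, DG, LF, KS, MP]
Visit HT → queue [NB, DG, LF, KS, MP]
Visit NB → queue [DG, LF, KS, MP]
Visit DG → queue [LF, KS, MP]
Visit LF → queue [KS, MP]
Visit KS → queue [MP]
Visit MP → queue []

Visit order: WJ, UP, IP, AH, XZ, QB, PC, LJ, FM, WH, MJ, QO, OK, IU, HT, NB, DG, LF, KS, MP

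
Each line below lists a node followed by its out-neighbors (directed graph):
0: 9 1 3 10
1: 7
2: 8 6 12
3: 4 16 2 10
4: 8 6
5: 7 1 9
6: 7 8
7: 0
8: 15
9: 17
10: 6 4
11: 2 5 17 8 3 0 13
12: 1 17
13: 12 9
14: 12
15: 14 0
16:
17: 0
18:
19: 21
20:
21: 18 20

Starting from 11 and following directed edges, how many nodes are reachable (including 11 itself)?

BFS from 11 visits: 11, 2, 5, 17, 8, 3, 0, 13, 6, 12, 7, 1, 9, 15, 4, 16, 10, 14
Reachable nodes: 18 of 22 total.

18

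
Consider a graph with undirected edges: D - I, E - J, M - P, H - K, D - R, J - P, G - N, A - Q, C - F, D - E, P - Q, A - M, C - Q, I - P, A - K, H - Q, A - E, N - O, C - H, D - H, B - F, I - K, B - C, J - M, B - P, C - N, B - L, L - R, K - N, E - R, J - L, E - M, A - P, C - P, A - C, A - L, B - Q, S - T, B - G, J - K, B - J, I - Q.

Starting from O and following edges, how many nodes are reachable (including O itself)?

18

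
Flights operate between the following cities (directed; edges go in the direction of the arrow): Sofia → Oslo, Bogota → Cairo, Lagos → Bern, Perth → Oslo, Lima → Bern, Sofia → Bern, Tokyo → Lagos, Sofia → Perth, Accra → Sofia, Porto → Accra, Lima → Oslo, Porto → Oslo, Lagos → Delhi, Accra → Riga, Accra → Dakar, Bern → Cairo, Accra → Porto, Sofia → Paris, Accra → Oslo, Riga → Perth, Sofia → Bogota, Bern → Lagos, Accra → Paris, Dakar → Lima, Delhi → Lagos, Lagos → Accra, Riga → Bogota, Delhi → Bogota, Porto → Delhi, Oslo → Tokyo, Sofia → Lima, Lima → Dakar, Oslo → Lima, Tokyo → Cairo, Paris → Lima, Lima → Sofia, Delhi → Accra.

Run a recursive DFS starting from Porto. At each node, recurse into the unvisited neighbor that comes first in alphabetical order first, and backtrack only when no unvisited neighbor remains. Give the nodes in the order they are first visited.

Porto, Accra, Dakar, Lima, Bern, Cairo, Lagos, Delhi, Bogota, Oslo, Tokyo, Sofia, Paris, Perth, Riga

Visit Porto
Porto → Accra
Accra → Dakar
Dakar → Lima
Lima → Bern
Bern → Cairo
Bern → Lagos
Lagos → Delhi
Delhi → Bogota
Lima → Oslo
Oslo → Tokyo
Lima → Sofia
Sofia → Paris
Sofia → Perth
Accra → Riga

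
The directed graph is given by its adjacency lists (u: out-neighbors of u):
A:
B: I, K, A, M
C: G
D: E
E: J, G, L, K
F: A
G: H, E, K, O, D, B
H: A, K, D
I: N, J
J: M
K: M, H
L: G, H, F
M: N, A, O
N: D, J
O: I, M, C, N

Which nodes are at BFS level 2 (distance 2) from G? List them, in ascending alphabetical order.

A, C, I, J, L, M, N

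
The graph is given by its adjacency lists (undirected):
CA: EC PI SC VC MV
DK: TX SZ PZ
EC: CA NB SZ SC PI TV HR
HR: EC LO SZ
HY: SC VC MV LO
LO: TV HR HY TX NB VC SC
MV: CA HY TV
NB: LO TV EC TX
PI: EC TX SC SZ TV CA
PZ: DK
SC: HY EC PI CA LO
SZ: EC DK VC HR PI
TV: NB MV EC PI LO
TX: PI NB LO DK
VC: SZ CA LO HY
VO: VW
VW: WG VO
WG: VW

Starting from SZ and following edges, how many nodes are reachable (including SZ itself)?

BFS from SZ visits: SZ, EC, DK, VC, HR, PI, CA, NB, SC, TV, TX, PZ, LO, HY, MV
Reachable nodes: 15 of 18 total.

15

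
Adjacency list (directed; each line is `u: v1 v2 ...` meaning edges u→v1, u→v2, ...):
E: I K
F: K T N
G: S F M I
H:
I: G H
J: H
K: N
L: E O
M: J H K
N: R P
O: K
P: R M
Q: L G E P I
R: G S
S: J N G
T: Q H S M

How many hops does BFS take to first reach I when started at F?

3

Level 0: F
Level 1: K, N, T
Level 2: H, M, P, Q, R, S
Level 3: E, G, I, J, L
Level 4: O
I first appears at level 3.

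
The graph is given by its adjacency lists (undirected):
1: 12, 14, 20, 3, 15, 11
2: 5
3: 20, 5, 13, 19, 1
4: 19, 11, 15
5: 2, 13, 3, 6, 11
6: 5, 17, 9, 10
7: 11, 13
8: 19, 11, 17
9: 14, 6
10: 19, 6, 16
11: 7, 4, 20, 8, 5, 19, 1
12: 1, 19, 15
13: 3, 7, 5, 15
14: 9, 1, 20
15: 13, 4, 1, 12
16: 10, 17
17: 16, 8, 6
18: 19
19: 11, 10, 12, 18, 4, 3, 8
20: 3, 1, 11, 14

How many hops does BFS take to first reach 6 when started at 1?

3

Level 0: 1
Level 1: 3, 11, 12, 14, 15, 20
Level 2: 4, 5, 7, 8, 9, 13, 19
Level 3: 2, 6, 10, 17, 18
Level 4: 16
6 first appears at level 3.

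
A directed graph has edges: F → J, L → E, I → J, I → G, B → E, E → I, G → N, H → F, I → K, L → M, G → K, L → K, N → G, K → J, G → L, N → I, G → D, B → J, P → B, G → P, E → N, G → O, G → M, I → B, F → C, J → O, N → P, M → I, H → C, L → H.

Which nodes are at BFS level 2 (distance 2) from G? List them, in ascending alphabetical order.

B, E, H, I, J

Level 0: G
Level 1: D, K, L, M, N, O, P
Level 2: B, E, H, I, J
Level 3: C, F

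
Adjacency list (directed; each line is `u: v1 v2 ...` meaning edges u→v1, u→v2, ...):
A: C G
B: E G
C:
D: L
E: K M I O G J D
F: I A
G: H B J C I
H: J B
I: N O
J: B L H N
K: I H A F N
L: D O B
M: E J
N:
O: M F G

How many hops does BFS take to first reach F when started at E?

Level 0: E
Level 1: D, G, I, J, K, M, O
Level 2: A, B, C, F, H, L, N
F first appears at level 2.

2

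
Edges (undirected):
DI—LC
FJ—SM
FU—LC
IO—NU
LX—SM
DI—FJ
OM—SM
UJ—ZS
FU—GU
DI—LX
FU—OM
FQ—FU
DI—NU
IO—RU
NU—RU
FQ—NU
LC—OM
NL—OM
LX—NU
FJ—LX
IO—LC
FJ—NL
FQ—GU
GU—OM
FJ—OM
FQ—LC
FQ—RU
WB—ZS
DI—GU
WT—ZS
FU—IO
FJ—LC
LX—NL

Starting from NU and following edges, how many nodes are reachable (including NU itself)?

BFS from NU visits: NU, RU, LX, IO, FQ, DI, SM, NL, FJ, LC, FU, GU, OM
Reachable nodes: 13 of 17 total.

13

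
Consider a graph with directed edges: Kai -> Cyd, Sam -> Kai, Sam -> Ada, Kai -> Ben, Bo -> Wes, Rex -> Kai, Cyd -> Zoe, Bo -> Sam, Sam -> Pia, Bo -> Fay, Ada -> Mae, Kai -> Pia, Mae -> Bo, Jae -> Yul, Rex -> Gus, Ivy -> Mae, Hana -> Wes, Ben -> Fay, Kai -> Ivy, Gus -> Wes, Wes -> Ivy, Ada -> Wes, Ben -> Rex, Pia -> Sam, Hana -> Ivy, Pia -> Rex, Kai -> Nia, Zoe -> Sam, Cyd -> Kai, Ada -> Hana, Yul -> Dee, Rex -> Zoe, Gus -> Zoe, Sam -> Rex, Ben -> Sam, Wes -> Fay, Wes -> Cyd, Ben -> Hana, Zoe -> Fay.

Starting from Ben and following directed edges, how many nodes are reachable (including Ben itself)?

BFS from Ben visits: Ben, Sam, Rex, Hana, Fay, Pia, Kai, Ada, Zoe, Gus, Wes, Ivy, Nia, Cyd, Mae, Bo
Reachable nodes: 16 of 19 total.

16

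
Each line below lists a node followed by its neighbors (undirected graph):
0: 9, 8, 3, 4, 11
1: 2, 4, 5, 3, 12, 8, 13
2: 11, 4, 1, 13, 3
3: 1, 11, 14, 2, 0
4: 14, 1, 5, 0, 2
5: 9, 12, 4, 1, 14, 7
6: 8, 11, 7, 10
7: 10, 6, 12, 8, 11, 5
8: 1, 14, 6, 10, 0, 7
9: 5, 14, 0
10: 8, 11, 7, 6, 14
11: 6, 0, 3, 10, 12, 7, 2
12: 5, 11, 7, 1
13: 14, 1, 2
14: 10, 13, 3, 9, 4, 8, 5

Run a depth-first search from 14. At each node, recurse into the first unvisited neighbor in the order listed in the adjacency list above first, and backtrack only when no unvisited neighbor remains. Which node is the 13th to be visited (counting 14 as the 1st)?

Visit 14
14 → 10
10 → 8
8 → 1
1 → 2
2 → 11
11 → 6
6 → 7
7 → 12
12 → 5
5 → 9
9 → 0
0 → 3
0 → 4
2 → 13

Visit order: 14, 10, 8, 1, 2, 11, 6, 7, 12, 5, 9, 0, 3, 4, 13

3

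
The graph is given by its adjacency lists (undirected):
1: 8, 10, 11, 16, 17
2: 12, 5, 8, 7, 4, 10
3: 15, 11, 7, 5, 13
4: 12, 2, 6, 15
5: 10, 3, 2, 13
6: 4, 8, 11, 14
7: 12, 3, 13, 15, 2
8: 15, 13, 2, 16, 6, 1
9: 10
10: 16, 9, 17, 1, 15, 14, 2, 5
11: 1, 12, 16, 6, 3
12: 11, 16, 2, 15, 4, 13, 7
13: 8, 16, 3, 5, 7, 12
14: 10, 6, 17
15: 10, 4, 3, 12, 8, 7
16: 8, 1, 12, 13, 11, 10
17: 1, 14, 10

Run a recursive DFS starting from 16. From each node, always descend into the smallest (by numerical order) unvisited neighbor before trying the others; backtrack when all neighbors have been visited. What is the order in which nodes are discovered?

16, 1, 8, 2, 4, 6, 11, 3, 5, 10, 9, 14, 17, 15, 7, 12, 13

Visit 16
16 → 1
1 → 8
8 → 2
2 → 4
4 → 6
6 → 11
11 → 3
3 → 5
5 → 10
10 → 9
10 → 14
14 → 17
10 → 15
15 → 7
7 → 12
12 → 13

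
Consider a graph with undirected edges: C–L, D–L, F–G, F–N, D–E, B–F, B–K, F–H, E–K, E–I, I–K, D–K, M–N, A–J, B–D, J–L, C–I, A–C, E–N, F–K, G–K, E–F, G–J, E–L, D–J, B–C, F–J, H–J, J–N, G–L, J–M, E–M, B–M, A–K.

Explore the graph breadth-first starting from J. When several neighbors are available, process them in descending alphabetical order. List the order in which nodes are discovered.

J -> N -> M -> L -> H -> G -> F -> D -> A -> E -> B -> C -> K -> I

Visit J; enqueue N, M, L, H, G, F, D, A → queue [N, M, L, H, G, F, D, A]
Visit N; enqueue E → queue [M, L, H, G, F, D, A, E]
Visit M; enqueue B → queue [L, H, G, F, D, A, E, B]
Visit L; enqueue C → queue [H, G, F, D, A, E, B, C]
Visit H → queue [G, F, D, A, E, B, C]
Visit G; enqueue K → queue [F, D, A, E, B, C, K]
Visit F → queue [D, A, E, B, C, K]
Visit D → queue [A, E, B, C, K]
Visit A → queue [E, B, C, K]
Visit E; enqueue I → queue [B, C, K, I]
Visit B → queue [C, K, I]
Visit C → queue [K, I]
Visit K → queue [I]
Visit I → queue []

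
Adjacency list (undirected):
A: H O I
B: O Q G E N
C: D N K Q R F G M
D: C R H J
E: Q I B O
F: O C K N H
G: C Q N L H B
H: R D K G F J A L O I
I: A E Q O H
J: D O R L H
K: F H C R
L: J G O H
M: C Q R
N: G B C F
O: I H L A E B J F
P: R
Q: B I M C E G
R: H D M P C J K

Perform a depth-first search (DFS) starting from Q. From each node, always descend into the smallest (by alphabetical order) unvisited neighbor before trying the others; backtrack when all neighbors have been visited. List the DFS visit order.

Q, B, E, I, A, H, D, C, F, K, R, J, L, G, N, O, M, P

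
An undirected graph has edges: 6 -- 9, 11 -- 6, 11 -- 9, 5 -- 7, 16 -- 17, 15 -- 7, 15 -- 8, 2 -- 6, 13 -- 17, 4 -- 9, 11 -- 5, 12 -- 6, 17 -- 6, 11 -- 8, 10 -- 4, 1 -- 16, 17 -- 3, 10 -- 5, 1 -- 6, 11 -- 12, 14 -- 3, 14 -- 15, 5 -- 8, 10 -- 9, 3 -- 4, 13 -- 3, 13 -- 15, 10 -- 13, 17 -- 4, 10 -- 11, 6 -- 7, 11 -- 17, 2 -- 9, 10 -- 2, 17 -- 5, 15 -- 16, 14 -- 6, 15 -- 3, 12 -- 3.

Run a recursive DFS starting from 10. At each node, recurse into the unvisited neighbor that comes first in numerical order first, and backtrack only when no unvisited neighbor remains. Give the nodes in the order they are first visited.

Visit 10
10 → 2
2 → 6
6 → 1
1 → 16
16 → 15
15 → 3
3 → 4
4 → 9
9 → 11
11 → 5
5 → 7
5 → 8
5 → 17
17 → 13
11 → 12
3 → 14

10, 2, 6, 1, 16, 15, 3, 4, 9, 11, 5, 7, 8, 17, 13, 12, 14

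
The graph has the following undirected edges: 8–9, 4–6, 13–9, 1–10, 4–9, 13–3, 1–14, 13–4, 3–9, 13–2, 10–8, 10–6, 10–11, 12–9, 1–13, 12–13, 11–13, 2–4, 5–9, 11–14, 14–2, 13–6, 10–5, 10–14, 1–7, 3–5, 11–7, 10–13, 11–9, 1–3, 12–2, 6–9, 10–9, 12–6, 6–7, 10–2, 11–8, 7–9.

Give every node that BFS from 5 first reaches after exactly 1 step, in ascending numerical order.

Level 0: 5
Level 1: 3, 9, 10
Level 2: 1, 2, 4, 6, 7, 8, 11, 12, 13, 14

3, 9, 10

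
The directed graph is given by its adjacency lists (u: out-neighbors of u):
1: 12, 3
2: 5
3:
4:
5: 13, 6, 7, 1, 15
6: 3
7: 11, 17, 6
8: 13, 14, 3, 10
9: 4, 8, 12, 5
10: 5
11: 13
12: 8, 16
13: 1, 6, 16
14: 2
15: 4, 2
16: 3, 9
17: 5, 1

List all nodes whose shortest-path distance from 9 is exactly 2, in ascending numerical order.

1, 3, 6, 7, 10, 13, 14, 15, 16

Level 0: 9
Level 1: 4, 5, 8, 12
Level 2: 1, 3, 6, 7, 10, 13, 14, 15, 16
Level 3: 2, 11, 17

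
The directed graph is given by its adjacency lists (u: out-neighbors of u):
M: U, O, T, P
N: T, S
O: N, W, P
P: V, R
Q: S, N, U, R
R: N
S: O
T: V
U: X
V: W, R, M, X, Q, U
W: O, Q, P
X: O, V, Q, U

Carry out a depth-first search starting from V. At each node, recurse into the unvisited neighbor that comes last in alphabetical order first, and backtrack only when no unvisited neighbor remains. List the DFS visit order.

Visit V
V → X
X → U
X → Q
Q → S
S → O
O → W
W → P
P → R
R → N
N → T
V → M

V X U Q S O W P R N T M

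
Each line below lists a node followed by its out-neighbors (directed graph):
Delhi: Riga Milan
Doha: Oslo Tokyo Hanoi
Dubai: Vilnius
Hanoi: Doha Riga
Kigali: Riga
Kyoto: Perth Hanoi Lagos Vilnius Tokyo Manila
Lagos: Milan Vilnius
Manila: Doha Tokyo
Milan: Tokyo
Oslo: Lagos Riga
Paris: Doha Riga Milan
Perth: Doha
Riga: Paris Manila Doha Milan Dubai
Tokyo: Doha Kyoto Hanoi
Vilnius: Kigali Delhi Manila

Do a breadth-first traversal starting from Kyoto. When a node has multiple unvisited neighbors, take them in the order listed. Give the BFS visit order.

Kyoto -> Perth -> Hanoi -> Lagos -> Vilnius -> Tokyo -> Manila -> Doha -> Riga -> Milan -> Kigali -> Delhi -> Oslo -> Paris -> Dubai

Visit Kyoto; enqueue Perth, Hanoi, Lagos, Vilnius, Tokyo, Manila → queue [Perth, Hanoi, Lagos, Vilnius, Tokyo, Manila]
Visit Perth; enqueue Doha → queue [Hanoi, Lagos, Vilnius, Tokyo, Manila, Doha]
Visit Hanoi; enqueue Riga → queue [Lagos, Vilnius, Tokyo, Manila, Doha, Riga]
Visit Lagos; enqueue Milan → queue [Vilnius, Tokyo, Manila, Doha, Riga, Milan]
Visit Vilnius; enqueue Kigali, Delhi → queue [Tokyo, Manila, Doha, Riga, Milan, Kigali, Delhi]
Visit Tokyo → queue [Manila, Doha, Riga, Milan, Kigali, Delhi]
Visit Manila → queue [Doha, Riga, Milan, Kigali, Delhi]
Visit Doha; enqueue Oslo → queue [Riga, Milan, Kigali, Delhi, Oslo]
Visit Riga; enqueue Paris, Dubai → queue [Milan, Kigali, Delhi, Oslo, Paris, Dubai]
Visit Milan → queue [Kigali, Delhi, Oslo, Paris, Dubai]
Visit Kigali → queue [Delhi, Oslo, Paris, Dubai]
Visit Delhi → queue [Oslo, Paris, Dubai]
Visit Oslo → queue [Paris, Dubai]
Visit Paris → queue [Dubai]
Visit Dubai → queue []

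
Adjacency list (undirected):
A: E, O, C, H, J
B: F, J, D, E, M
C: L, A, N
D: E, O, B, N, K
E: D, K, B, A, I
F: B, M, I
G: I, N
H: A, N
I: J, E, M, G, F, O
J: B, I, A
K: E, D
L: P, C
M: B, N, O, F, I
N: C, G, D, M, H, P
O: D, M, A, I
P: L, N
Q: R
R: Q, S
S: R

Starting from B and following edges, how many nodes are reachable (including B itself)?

16

BFS from B visits: B, F, J, D, E, M, I, A, O, N, K, G, C, H, P, L
Reachable nodes: 16 of 19 total.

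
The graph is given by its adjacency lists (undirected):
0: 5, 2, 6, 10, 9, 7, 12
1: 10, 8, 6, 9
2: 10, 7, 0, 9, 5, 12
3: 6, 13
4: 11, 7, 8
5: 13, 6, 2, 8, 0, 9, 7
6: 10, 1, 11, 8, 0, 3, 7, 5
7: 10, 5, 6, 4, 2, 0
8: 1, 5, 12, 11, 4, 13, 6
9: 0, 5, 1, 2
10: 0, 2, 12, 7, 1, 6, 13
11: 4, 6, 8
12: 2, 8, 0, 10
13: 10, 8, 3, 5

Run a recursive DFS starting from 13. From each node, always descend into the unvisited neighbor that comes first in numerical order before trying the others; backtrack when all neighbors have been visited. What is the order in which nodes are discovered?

13 → 3 → 6 → 0 → 2 → 5 → 7 → 4 → 8 → 1 → 9 → 10 → 12 → 11

Visit 13
13 → 3
3 → 6
6 → 0
0 → 2
2 → 5
5 → 7
7 → 4
4 → 8
8 → 1
1 → 9
1 → 10
10 → 12
8 → 11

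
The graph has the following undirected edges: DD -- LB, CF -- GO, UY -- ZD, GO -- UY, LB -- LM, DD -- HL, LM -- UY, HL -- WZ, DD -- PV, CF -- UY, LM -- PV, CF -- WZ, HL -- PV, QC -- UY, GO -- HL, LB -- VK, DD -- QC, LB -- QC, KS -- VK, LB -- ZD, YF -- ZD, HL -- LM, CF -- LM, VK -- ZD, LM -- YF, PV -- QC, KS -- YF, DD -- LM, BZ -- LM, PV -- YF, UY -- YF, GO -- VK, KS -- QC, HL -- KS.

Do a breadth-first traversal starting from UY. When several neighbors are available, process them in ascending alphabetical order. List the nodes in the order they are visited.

Visit UY; enqueue CF, GO, LM, QC, YF, ZD → queue [CF, GO, LM, QC, YF, ZD]
Visit CF; enqueue WZ → queue [GO, LM, QC, YF, ZD, WZ]
Visit GO; enqueue HL, VK → queue [LM, QC, YF, ZD, WZ, HL, VK]
Visit LM; enqueue BZ, DD, LB, PV → queue [QC, YF, ZD, WZ, HL, VK, BZ, DD, LB, PV]
Visit QC; enqueue KS → queue [YF, ZD, WZ, HL, VK, BZ, DD, LB, PV, KS]
Visit YF → queue [ZD, WZ, HL, VK, BZ, DD, LB, PV, KS]
Visit ZD → queue [WZ, HL, VK, BZ, DD, LB, PV, KS]
Visit WZ → queue [HL, VK, BZ, DD, LB, PV, KS]
Visit HL → queue [VK, BZ, DD, LB, PV, KS]
Visit VK → queue [BZ, DD, LB, PV, KS]
Visit BZ → queue [DD, LB, PV, KS]
Visit DD → queue [LB, PV, KS]
Visit LB → queue [PV, KS]
Visit PV → queue [KS]
Visit KS → queue []

UY → CF → GO → LM → QC → YF → ZD → WZ → HL → VK → BZ → DD → LB → PV → KS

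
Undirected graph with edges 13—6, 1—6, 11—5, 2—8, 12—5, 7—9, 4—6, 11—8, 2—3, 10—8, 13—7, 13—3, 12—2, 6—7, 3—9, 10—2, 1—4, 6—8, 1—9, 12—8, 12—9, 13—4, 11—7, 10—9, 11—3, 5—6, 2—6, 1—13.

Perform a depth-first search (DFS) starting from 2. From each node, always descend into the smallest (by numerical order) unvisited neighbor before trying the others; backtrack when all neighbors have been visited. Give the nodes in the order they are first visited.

2 3 9 1 4 6 5 11 7 13 8 10 12

Visit 2
2 → 3
3 → 9
9 → 1
1 → 4
4 → 6
6 → 5
5 → 11
11 → 7
7 → 13
11 → 8
8 → 10
8 → 12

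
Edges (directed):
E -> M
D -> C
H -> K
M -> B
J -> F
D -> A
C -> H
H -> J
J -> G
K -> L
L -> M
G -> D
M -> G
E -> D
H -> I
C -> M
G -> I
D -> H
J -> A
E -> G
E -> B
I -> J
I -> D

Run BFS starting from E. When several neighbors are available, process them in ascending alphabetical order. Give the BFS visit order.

Visit E; enqueue B, D, G, M → queue [B, D, G, M]
Visit B → queue [D, G, M]
Visit D; enqueue A, C, H → queue [G, M, A, C, H]
Visit G; enqueue I → queue [M, A, C, H, I]
Visit M → queue [A, C, H, I]
Visit A → queue [C, H, I]
Visit C → queue [H, I]
Visit H; enqueue J, K → queue [I, J, K]
Visit I → queue [J, K]
Visit J; enqueue F → queue [K, F]
Visit K; enqueue L → queue [F, L]
Visit F → queue [L]
Visit L → queue []

E B D G M A C H I J K F L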